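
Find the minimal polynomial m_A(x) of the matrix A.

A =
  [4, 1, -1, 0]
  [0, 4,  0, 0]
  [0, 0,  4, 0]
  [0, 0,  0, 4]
x^2 - 8*x + 16

The characteristic polynomial is χ_A(x) = (x - 4)^4, so the eigenvalues are known. The minimal polynomial is
  m_A(x) = Π_λ (x − λ)^{k_λ}
where k_λ is the size of the *largest* Jordan block for λ (equivalently, the smallest k with (A − λI)^k v = 0 for every generalised eigenvector v of λ).

  λ = 4: largest Jordan block has size 2, contributing (x − 4)^2

So m_A(x) = (x - 4)^2 = x^2 - 8*x + 16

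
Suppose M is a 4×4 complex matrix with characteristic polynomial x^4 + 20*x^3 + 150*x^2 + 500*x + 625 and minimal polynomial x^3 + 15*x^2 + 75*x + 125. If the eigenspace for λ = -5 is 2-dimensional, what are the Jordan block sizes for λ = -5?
Block sizes for λ = -5: [3, 1]

Step 1 — from the characteristic polynomial, algebraic multiplicity of λ = -5 is 4. From dim ker(M − (-5)·I) = 2, there are exactly 2 Jordan blocks for λ = -5.
Step 2 — from the minimal polynomial, the factor (x + 5)^3 tells us the largest block for λ = -5 has size 3.
Step 3 — with total size 4, 2 blocks, and largest block 3, the block sizes (in nonincreasing order) are [3, 1].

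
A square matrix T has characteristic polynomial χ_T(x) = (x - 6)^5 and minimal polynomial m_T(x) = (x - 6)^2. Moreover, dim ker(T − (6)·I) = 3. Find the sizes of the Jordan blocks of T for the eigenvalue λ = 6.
Block sizes for λ = 6: [2, 2, 1]

Step 1 — from the characteristic polynomial, algebraic multiplicity of λ = 6 is 5. From dim ker(T − (6)·I) = 3, there are exactly 3 Jordan blocks for λ = 6.
Step 2 — from the minimal polynomial, the factor (x − 6)^2 tells us the largest block for λ = 6 has size 2.
Step 3 — with total size 5, 3 blocks, and largest block 2, the block sizes (in nonincreasing order) are [2, 2, 1].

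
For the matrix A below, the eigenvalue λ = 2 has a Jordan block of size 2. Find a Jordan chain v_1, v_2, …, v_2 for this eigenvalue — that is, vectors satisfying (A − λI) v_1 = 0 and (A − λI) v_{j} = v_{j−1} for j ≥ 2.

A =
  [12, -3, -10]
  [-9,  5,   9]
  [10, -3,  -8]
A Jordan chain for λ = 2 of length 2:
v_1 = (1, 0, 1)ᵀ
v_2 = (1, 3, 0)ᵀ

Let N = A − (2)·I. We want v_2 with N^2 v_2 = 0 but N^1 v_2 ≠ 0; then v_{j-1} := N · v_j for j = 2, …, 2.

Pick v_2 = (1, 3, 0)ᵀ.
Then v_1 = N · v_2 = (1, 0, 1)ᵀ.

Sanity check: (A − (2)·I) v_1 = (0, 0, 0)ᵀ = 0. ✓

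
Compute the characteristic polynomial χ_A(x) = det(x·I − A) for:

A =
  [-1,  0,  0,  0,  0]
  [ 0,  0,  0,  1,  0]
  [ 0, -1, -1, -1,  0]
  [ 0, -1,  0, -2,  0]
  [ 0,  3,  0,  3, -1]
x^5 + 5*x^4 + 10*x^3 + 10*x^2 + 5*x + 1

Expanding det(x·I − A) (e.g. by cofactor expansion or by noting that A is similar to its Jordan form J, which has the same characteristic polynomial as A) gives
  χ_A(x) = x^5 + 5*x^4 + 10*x^3 + 10*x^2 + 5*x + 1
which factors as (x + 1)^5. The eigenvalues (with algebraic multiplicities) are λ = -1 with multiplicity 5.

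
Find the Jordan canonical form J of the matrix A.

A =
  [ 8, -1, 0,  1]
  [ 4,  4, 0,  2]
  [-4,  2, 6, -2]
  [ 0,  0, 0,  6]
J_2(6) ⊕ J_1(6) ⊕ J_1(6)

The characteristic polynomial is
  det(x·I − A) = x^4 - 24*x^3 + 216*x^2 - 864*x + 1296 = (x - 6)^4

Eigenvalues and multiplicities (the geometric multiplicity of λ is n − rank(A − λI), which equals the number of Jordan blocks for λ):
  λ = 6: algebraic multiplicity = 4, geometric multiplicity = 3

Determining the block sizes for each eigenvalue:
  λ = 6: 3 blocks summing to 4 forces exactly one block of size 2 and the rest size 1 → block sizes [2, 1, 1]

Assembling the blocks gives a Jordan form
J =
  [6, 1, 0, 0]
  [0, 6, 0, 0]
  [0, 0, 6, 0]
  [0, 0, 0, 6]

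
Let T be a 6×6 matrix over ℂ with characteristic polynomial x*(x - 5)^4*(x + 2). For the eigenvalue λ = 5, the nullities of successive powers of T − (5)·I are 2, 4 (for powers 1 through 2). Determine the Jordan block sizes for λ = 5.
Block sizes for λ = 5: [2, 2]

From the dimensions of kernels of powers, the number of Jordan blocks of size at least j is d_j − d_{j−1} where d_j = dim ker(N^j) (with d_0 = 0). Computing the differences gives [2, 2].
The number of blocks of size exactly k is (#blocks of size ≥ k) − (#blocks of size ≥ k + 1), so the partition is: 2 block(s) of size 2.
In nonincreasing order the block sizes are [2, 2].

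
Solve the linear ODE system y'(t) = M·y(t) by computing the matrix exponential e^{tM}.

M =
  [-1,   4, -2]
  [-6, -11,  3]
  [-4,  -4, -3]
e^{tM} =
  [4*t*exp(-5*t) + exp(-5*t), 4*t*exp(-5*t), -2*t*exp(-5*t)]
  [-6*t*exp(-5*t), -6*t*exp(-5*t) + exp(-5*t), 3*t*exp(-5*t)]
  [-4*t*exp(-5*t), -4*t*exp(-5*t), 2*t*exp(-5*t) + exp(-5*t)]

Strategy: write M = P · J · P⁻¹ where J is a Jordan canonical form, so e^{tM} = P · e^{tJ} · P⁻¹, and e^{tJ} can be computed block-by-block.

M has Jordan form
J =
  [-5,  1,  0]
  [ 0, -5,  0]
  [ 0,  0, -5]
(up to reordering of blocks).

Per-block formulas:
  For a 2×2 Jordan block J_2(-5): exp(t · J_2(-5)) = e^(-5t)·(I + t·N), where N is the 2×2 nilpotent shift.
  For a 1×1 block at λ = -5: exp(t · [-5]) = [e^(-5t)].

After assembling e^{tJ} and conjugating by P, we get:

e^{tM} =
  [4*t*exp(-5*t) + exp(-5*t), 4*t*exp(-5*t), -2*t*exp(-5*t)]
  [-6*t*exp(-5*t), -6*t*exp(-5*t) + exp(-5*t), 3*t*exp(-5*t)]
  [-4*t*exp(-5*t), -4*t*exp(-5*t), 2*t*exp(-5*t) + exp(-5*t)]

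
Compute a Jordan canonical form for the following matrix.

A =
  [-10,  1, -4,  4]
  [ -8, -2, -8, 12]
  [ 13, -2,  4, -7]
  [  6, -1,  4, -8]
J_2(-4) ⊕ J_2(-4)

The characteristic polynomial is
  det(x·I − A) = x^4 + 16*x^3 + 96*x^2 + 256*x + 256 = (x + 4)^4

Eigenvalues and multiplicities (the geometric multiplicity of λ is n − rank(A − λI), which equals the number of Jordan blocks for λ):
  λ = -4: algebraic multiplicity = 4, geometric multiplicity = 2

Determining the block sizes for each eigenvalue:
  λ = -4: with am = 4 and gm = 2, the partition is not yet determined (e.g. several partitions of 4 into 2 parts exist). Let N = A − (-4)·I. Computing rank(N^1) = 2, rank(N^2) = 0; the number of blocks of size ≥ j is rank(N^{j−1}) − rank(N^j), giving [2, 2]. So we have 2 block(s) of size 2 → block sizes [2, 2]

Assembling the blocks gives a Jordan form
J =
  [-4,  1,  0,  0]
  [ 0, -4,  0,  0]
  [ 0,  0, -4,  1]
  [ 0,  0,  0, -4]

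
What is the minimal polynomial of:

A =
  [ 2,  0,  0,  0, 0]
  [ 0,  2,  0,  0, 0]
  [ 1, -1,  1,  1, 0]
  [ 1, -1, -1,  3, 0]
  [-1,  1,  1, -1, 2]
x^2 - 4*x + 4

The characteristic polynomial is χ_A(x) = (x - 2)^5, so the eigenvalues are known. The minimal polynomial is
  m_A(x) = Π_λ (x − λ)^{k_λ}
where k_λ is the size of the *largest* Jordan block for λ (equivalently, the smallest k with (A − λI)^k v = 0 for every generalised eigenvector v of λ).

  λ = 2: largest Jordan block has size 2, contributing (x − 2)^2

So m_A(x) = (x - 2)^2 = x^2 - 4*x + 4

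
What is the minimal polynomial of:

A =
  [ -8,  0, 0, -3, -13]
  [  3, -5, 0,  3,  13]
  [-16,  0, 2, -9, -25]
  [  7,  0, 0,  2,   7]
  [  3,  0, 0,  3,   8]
x^3 - 2*x^2 - 25*x + 50

The characteristic polynomial is χ_A(x) = (x - 5)*(x - 2)^2*(x + 5)^2, so the eigenvalues are known. The minimal polynomial is
  m_A(x) = Π_λ (x − λ)^{k_λ}
where k_λ is the size of the *largest* Jordan block for λ (equivalently, the smallest k with (A − λI)^k v = 0 for every generalised eigenvector v of λ).

  λ = -5: largest Jordan block has size 1, contributing (x + 5)
  λ = 2: largest Jordan block has size 1, contributing (x − 2)
  λ = 5: largest Jordan block has size 1, contributing (x − 5)

So m_A(x) = (x - 5)*(x - 2)*(x + 5) = x^3 - 2*x^2 - 25*x + 50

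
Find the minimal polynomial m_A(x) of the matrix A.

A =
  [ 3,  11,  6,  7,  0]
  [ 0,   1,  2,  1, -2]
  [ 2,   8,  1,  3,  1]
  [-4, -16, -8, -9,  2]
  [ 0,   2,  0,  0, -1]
x^3 + 3*x^2 + 3*x + 1

The characteristic polynomial is χ_A(x) = (x + 1)^5, so the eigenvalues are known. The minimal polynomial is
  m_A(x) = Π_λ (x − λ)^{k_λ}
where k_λ is the size of the *largest* Jordan block for λ (equivalently, the smallest k with (A − λI)^k v = 0 for every generalised eigenvector v of λ).

  λ = -1: largest Jordan block has size 3, contributing (x + 1)^3

So m_A(x) = (x + 1)^3 = x^3 + 3*x^2 + 3*x + 1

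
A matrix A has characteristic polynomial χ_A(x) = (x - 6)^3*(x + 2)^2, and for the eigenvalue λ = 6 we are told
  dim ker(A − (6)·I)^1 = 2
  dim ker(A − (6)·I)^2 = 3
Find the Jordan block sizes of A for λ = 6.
Block sizes for λ = 6: [2, 1]

From the dimensions of kernels of powers, the number of Jordan blocks of size at least j is d_j − d_{j−1} where d_j = dim ker(N^j) (with d_0 = 0). Computing the differences gives [2, 1].
The number of blocks of size exactly k is (#blocks of size ≥ k) − (#blocks of size ≥ k + 1), so the partition is: 1 block(s) of size 1, 1 block(s) of size 2.
In nonincreasing order the block sizes are [2, 1].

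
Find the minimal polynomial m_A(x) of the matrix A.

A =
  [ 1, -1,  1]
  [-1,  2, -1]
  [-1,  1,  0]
x^3 - 3*x^2 + 3*x - 1

The characteristic polynomial is χ_A(x) = (x - 1)^3, so the eigenvalues are known. The minimal polynomial is
  m_A(x) = Π_λ (x − λ)^{k_λ}
where k_λ is the size of the *largest* Jordan block for λ (equivalently, the smallest k with (A − λI)^k v = 0 for every generalised eigenvector v of λ).

  λ = 1: largest Jordan block has size 3, contributing (x − 1)^3

So m_A(x) = (x - 1)^3 = x^3 - 3*x^2 + 3*x - 1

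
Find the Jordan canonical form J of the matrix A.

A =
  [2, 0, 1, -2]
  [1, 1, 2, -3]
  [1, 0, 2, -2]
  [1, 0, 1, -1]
J_2(1) ⊕ J_2(1)

The characteristic polynomial is
  det(x·I − A) = x^4 - 4*x^3 + 6*x^2 - 4*x + 1 = (x - 1)^4

Eigenvalues and multiplicities (the geometric multiplicity of λ is n − rank(A − λI), which equals the number of Jordan blocks for λ):
  λ = 1: algebraic multiplicity = 4, geometric multiplicity = 2

Determining the block sizes for each eigenvalue:
  λ = 1: with am = 4 and gm = 2, the partition is not yet determined (e.g. several partitions of 4 into 2 parts exist). Let N = A − (1)·I. Computing rank(N^1) = 2, rank(N^2) = 0; the number of blocks of size ≥ j is rank(N^{j−1}) − rank(N^j), giving [2, 2]. So we have 2 block(s) of size 2 → block sizes [2, 2]

Assembling the blocks gives a Jordan form
J =
  [1, 1, 0, 0]
  [0, 1, 0, 0]
  [0, 0, 1, 1]
  [0, 0, 0, 1]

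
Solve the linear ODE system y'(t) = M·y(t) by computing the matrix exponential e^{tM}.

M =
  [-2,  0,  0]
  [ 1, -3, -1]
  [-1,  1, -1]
e^{tM} =
  [exp(-2*t), 0, 0]
  [t*exp(-2*t), -t*exp(-2*t) + exp(-2*t), -t*exp(-2*t)]
  [-t*exp(-2*t), t*exp(-2*t), t*exp(-2*t) + exp(-2*t)]

Strategy: write M = P · J · P⁻¹ where J is a Jordan canonical form, so e^{tM} = P · e^{tJ} · P⁻¹, and e^{tJ} can be computed block-by-block.

M has Jordan form
J =
  [-2,  1,  0]
  [ 0, -2,  0]
  [ 0,  0, -2]
(up to reordering of blocks).

Per-block formulas:
  For a 2×2 Jordan block J_2(-2): exp(t · J_2(-2)) = e^(-2t)·(I + t·N), where N is the 2×2 nilpotent shift.
  For a 1×1 block at λ = -2: exp(t · [-2]) = [e^(-2t)].

After assembling e^{tJ} and conjugating by P, we get:

e^{tM} =
  [exp(-2*t), 0, 0]
  [t*exp(-2*t), -t*exp(-2*t) + exp(-2*t), -t*exp(-2*t)]
  [-t*exp(-2*t), t*exp(-2*t), t*exp(-2*t) + exp(-2*t)]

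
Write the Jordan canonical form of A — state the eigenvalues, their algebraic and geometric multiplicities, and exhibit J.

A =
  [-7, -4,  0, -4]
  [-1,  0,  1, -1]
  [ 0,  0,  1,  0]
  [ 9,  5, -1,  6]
J_1(-3) ⊕ J_2(1) ⊕ J_1(1)

The characteristic polynomial is
  det(x·I − A) = x^4 - 6*x^2 + 8*x - 3 = (x - 1)^3*(x + 3)

Eigenvalues and multiplicities (the geometric multiplicity of λ is n − rank(A − λI), which equals the number of Jordan blocks for λ):
  λ = -3: algebraic multiplicity = 1, geometric multiplicity = 1
  λ = 1: algebraic multiplicity = 3, geometric multiplicity = 2

Determining the block sizes for each eigenvalue:
  λ = -3: one block (gm = 1), so the single block has size am = 1 → block sizes [1]
  λ = 1: 2 blocks summing to 3 forces exactly one block of size 2 and the rest size 1 → block sizes [2, 1]

Assembling the blocks gives a Jordan form
J =
  [-3, 0, 0, 0]
  [ 0, 1, 1, 0]
  [ 0, 0, 1, 0]
  [ 0, 0, 0, 1]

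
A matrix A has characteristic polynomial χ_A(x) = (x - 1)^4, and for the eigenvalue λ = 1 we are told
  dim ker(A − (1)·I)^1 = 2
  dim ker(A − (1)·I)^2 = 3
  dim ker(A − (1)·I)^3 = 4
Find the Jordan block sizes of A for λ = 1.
Block sizes for λ = 1: [3, 1]

From the dimensions of kernels of powers, the number of Jordan blocks of size at least j is d_j − d_{j−1} where d_j = dim ker(N^j) (with d_0 = 0). Computing the differences gives [2, 1, 1].
The number of blocks of size exactly k is (#blocks of size ≥ k) − (#blocks of size ≥ k + 1), so the partition is: 1 block(s) of size 1, 1 block(s) of size 3.
In nonincreasing order the block sizes are [3, 1].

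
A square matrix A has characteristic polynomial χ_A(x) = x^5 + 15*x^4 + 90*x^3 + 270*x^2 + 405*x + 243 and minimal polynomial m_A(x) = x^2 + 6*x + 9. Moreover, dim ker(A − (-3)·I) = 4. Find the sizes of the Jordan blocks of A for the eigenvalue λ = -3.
Block sizes for λ = -3: [2, 1, 1, 1]

Step 1 — from the characteristic polynomial, algebraic multiplicity of λ = -3 is 5. From dim ker(A − (-3)·I) = 4, there are exactly 4 Jordan blocks for λ = -3.
Step 2 — from the minimal polynomial, the factor (x + 3)^2 tells us the largest block for λ = -3 has size 2.
Step 3 — with total size 5, 4 blocks, and largest block 2, the block sizes (in nonincreasing order) are [2, 1, 1, 1].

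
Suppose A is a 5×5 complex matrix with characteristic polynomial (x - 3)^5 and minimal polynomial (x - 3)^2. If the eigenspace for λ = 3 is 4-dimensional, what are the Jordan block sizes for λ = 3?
Block sizes for λ = 3: [2, 1, 1, 1]

Step 1 — from the characteristic polynomial, algebraic multiplicity of λ = 3 is 5. From dim ker(A − (3)·I) = 4, there are exactly 4 Jordan blocks for λ = 3.
Step 2 — from the minimal polynomial, the factor (x − 3)^2 tells us the largest block for λ = 3 has size 2.
Step 3 — with total size 5, 4 blocks, and largest block 2, the block sizes (in nonincreasing order) are [2, 1, 1, 1].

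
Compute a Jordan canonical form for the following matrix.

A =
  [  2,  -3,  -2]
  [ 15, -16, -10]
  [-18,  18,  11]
J_2(-1) ⊕ J_1(-1)

The characteristic polynomial is
  det(x·I − A) = x^3 + 3*x^2 + 3*x + 1 = (x + 1)^3

Eigenvalues and multiplicities (the geometric multiplicity of λ is n − rank(A − λI), which equals the number of Jordan blocks for λ):
  λ = -1: algebraic multiplicity = 3, geometric multiplicity = 2

Determining the block sizes for each eigenvalue:
  λ = -1: 2 blocks summing to 3 forces exactly one block of size 2 and the rest size 1 → block sizes [2, 1]

Assembling the blocks gives a Jordan form
J =
  [-1,  1,  0]
  [ 0, -1,  0]
  [ 0,  0, -1]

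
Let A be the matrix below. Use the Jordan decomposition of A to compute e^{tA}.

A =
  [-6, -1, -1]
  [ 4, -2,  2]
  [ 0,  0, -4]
e^{tA} =
  [-2*t*exp(-4*t) + exp(-4*t), -t*exp(-4*t), -t*exp(-4*t)]
  [4*t*exp(-4*t), 2*t*exp(-4*t) + exp(-4*t), 2*t*exp(-4*t)]
  [0, 0, exp(-4*t)]

Strategy: write A = P · J · P⁻¹ where J is a Jordan canonical form, so e^{tA} = P · e^{tJ} · P⁻¹, and e^{tJ} can be computed block-by-block.

A has Jordan form
J =
  [-4,  1,  0]
  [ 0, -4,  0]
  [ 0,  0, -4]
(up to reordering of blocks).

Per-block formulas:
  For a 2×2 Jordan block J_2(-4): exp(t · J_2(-4)) = e^(-4t)·(I + t·N), where N is the 2×2 nilpotent shift.
  For a 1×1 block at λ = -4: exp(t · [-4]) = [e^(-4t)].

After assembling e^{tJ} and conjugating by P, we get:

e^{tA} =
  [-2*t*exp(-4*t) + exp(-4*t), -t*exp(-4*t), -t*exp(-4*t)]
  [4*t*exp(-4*t), 2*t*exp(-4*t) + exp(-4*t), 2*t*exp(-4*t)]
  [0, 0, exp(-4*t)]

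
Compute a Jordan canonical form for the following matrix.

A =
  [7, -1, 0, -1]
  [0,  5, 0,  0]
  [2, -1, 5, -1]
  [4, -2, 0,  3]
J_2(5) ⊕ J_1(5) ⊕ J_1(5)

The characteristic polynomial is
  det(x·I − A) = x^4 - 20*x^3 + 150*x^2 - 500*x + 625 = (x - 5)^4

Eigenvalues and multiplicities (the geometric multiplicity of λ is n − rank(A − λI), which equals the number of Jordan blocks for λ):
  λ = 5: algebraic multiplicity = 4, geometric multiplicity = 3

Determining the block sizes for each eigenvalue:
  λ = 5: 3 blocks summing to 4 forces exactly one block of size 2 and the rest size 1 → block sizes [2, 1, 1]

Assembling the blocks gives a Jordan form
J =
  [5, 1, 0, 0]
  [0, 5, 0, 0]
  [0, 0, 5, 0]
  [0, 0, 0, 5]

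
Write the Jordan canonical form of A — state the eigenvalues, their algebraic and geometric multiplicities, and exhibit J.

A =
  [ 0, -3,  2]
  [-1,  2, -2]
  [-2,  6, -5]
J_2(-1) ⊕ J_1(-1)

The characteristic polynomial is
  det(x·I − A) = x^3 + 3*x^2 + 3*x + 1 = (x + 1)^3

Eigenvalues and multiplicities (the geometric multiplicity of λ is n − rank(A − λI), which equals the number of Jordan blocks for λ):
  λ = -1: algebraic multiplicity = 3, geometric multiplicity = 2

Determining the block sizes for each eigenvalue:
  λ = -1: 2 blocks summing to 3 forces exactly one block of size 2 and the rest size 1 → block sizes [2, 1]

Assembling the blocks gives a Jordan form
J =
  [-1,  1,  0]
  [ 0, -1,  0]
  [ 0,  0, -1]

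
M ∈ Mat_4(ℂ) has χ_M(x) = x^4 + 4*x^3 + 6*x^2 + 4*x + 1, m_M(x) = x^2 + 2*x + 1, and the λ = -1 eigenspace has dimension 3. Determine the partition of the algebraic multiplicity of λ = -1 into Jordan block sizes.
Block sizes for λ = -1: [2, 1, 1]

Step 1 — from the characteristic polynomial, algebraic multiplicity of λ = -1 is 4. From dim ker(M − (-1)·I) = 3, there are exactly 3 Jordan blocks for λ = -1.
Step 2 — from the minimal polynomial, the factor (x + 1)^2 tells us the largest block for λ = -1 has size 2.
Step 3 — with total size 4, 3 blocks, and largest block 2, the block sizes (in nonincreasing order) are [2, 1, 1].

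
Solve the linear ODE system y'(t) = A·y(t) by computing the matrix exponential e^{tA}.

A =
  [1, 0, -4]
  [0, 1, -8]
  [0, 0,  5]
e^{tA} =
  [exp(t), 0, -exp(5*t) + exp(t)]
  [0, exp(t), -2*exp(5*t) + 2*exp(t)]
  [0, 0, exp(5*t)]

Strategy: write A = P · J · P⁻¹ where J is a Jordan canonical form, so e^{tA} = P · e^{tJ} · P⁻¹, and e^{tJ} can be computed block-by-block.

A has Jordan form
J =
  [1, 0, 0]
  [0, 1, 0]
  [0, 0, 5]
(up to reordering of blocks).

Per-block formulas:
  For a 1×1 block at λ = 1: exp(t · [1]) = [e^(1t)].
  For a 1×1 block at λ = 5: exp(t · [5]) = [e^(5t)].

After assembling e^{tJ} and conjugating by P, we get:

e^{tA} =
  [exp(t), 0, -exp(5*t) + exp(t)]
  [0, exp(t), -2*exp(5*t) + 2*exp(t)]
  [0, 0, exp(5*t)]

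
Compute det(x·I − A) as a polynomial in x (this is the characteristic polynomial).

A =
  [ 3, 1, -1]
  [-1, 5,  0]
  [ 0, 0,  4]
x^3 - 12*x^2 + 48*x - 64

Expanding det(x·I − A) (e.g. by cofactor expansion or by noting that A is similar to its Jordan form J, which has the same characteristic polynomial as A) gives
  χ_A(x) = x^3 - 12*x^2 + 48*x - 64
which factors as (x - 4)^3. The eigenvalues (with algebraic multiplicities) are λ = 4 with multiplicity 3.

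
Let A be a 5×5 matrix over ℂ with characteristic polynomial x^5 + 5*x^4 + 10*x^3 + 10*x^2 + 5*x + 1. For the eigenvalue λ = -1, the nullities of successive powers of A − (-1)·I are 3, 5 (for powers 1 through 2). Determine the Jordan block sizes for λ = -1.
Block sizes for λ = -1: [2, 2, 1]

From the dimensions of kernels of powers, the number of Jordan blocks of size at least j is d_j − d_{j−1} where d_j = dim ker(N^j) (with d_0 = 0). Computing the differences gives [3, 2].
The number of blocks of size exactly k is (#blocks of size ≥ k) − (#blocks of size ≥ k + 1), so the partition is: 1 block(s) of size 1, 2 block(s) of size 2.
In nonincreasing order the block sizes are [2, 2, 1].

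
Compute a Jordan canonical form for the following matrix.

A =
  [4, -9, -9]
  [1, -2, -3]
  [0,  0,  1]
J_2(1) ⊕ J_1(1)

The characteristic polynomial is
  det(x·I − A) = x^3 - 3*x^2 + 3*x - 1 = (x - 1)^3

Eigenvalues and multiplicities (the geometric multiplicity of λ is n − rank(A − λI), which equals the number of Jordan blocks for λ):
  λ = 1: algebraic multiplicity = 3, geometric multiplicity = 2

Determining the block sizes for each eigenvalue:
  λ = 1: 2 blocks summing to 3 forces exactly one block of size 2 and the rest size 1 → block sizes [2, 1]

Assembling the blocks gives a Jordan form
J =
  [1, 1, 0]
  [0, 1, 0]
  [0, 0, 1]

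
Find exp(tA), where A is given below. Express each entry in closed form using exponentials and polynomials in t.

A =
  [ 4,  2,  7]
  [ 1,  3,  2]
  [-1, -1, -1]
e^{tA} =
  [-t^2*exp(2*t)/2 + 2*t*exp(2*t) + exp(2*t), -t^2*exp(2*t)/2 + 2*t*exp(2*t), -3*t^2*exp(2*t)/2 + 7*t*exp(2*t)]
  [t^2*exp(2*t)/2 + t*exp(2*t), t^2*exp(2*t)/2 + t*exp(2*t) + exp(2*t), 3*t^2*exp(2*t)/2 + 2*t*exp(2*t)]
  [-t*exp(2*t), -t*exp(2*t), -3*t*exp(2*t) + exp(2*t)]

Strategy: write A = P · J · P⁻¹ where J is a Jordan canonical form, so e^{tA} = P · e^{tJ} · P⁻¹, and e^{tJ} can be computed block-by-block.

A has Jordan form
J =
  [2, 1, 0]
  [0, 2, 1]
  [0, 0, 2]
(up to reordering of blocks).

Per-block formulas:
  For a 3×3 Jordan block J_3(2): exp(t · J_3(2)) = e^(2t)·(I + t·N + (t^2/2)·N^2), where N is the 3×3 nilpotent shift.

After assembling e^{tJ} and conjugating by P, we get:

e^{tA} =
  [-t^2*exp(2*t)/2 + 2*t*exp(2*t) + exp(2*t), -t^2*exp(2*t)/2 + 2*t*exp(2*t), -3*t^2*exp(2*t)/2 + 7*t*exp(2*t)]
  [t^2*exp(2*t)/2 + t*exp(2*t), t^2*exp(2*t)/2 + t*exp(2*t) + exp(2*t), 3*t^2*exp(2*t)/2 + 2*t*exp(2*t)]
  [-t*exp(2*t), -t*exp(2*t), -3*t*exp(2*t) + exp(2*t)]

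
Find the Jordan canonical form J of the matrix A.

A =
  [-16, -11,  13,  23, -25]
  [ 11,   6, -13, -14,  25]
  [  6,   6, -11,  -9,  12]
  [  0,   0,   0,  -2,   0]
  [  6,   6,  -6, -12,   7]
J_2(-5) ⊕ J_1(-5) ⊕ J_1(-2) ⊕ J_1(1)

The characteristic polynomial is
  det(x·I − A) = x^5 + 16*x^4 + 88*x^3 + 170*x^2 - 25*x - 250 = (x - 1)*(x + 2)*(x + 5)^3

Eigenvalues and multiplicities (the geometric multiplicity of λ is n − rank(A − λI), which equals the number of Jordan blocks for λ):
  λ = -5: algebraic multiplicity = 3, geometric multiplicity = 2
  λ = -2: algebraic multiplicity = 1, geometric multiplicity = 1
  λ = 1: algebraic multiplicity = 1, geometric multiplicity = 1

Determining the block sizes for each eigenvalue:
  λ = -5: 2 blocks summing to 3 forces exactly one block of size 2 and the rest size 1 → block sizes [2, 1]
  λ = -2: one block (gm = 1), so the single block has size am = 1 → block sizes [1]
  λ = 1: one block (gm = 1), so the single block has size am = 1 → block sizes [1]

Assembling the blocks gives a Jordan form
J =
  [-5,  1,  0,  0, 0]
  [ 0, -5,  0,  0, 0]
  [ 0,  0, -5,  0, 0]
  [ 0,  0,  0, -2, 0]
  [ 0,  0,  0,  0, 1]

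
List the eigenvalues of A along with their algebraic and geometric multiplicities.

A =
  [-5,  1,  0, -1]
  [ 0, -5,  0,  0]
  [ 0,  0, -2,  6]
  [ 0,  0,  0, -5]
λ = -5: alg = 3, geom = 2; λ = -2: alg = 1, geom = 1

Step 1 — factor the characteristic polynomial to read off the algebraic multiplicities:
  χ_A(x) = (x + 2)*(x + 5)^3

Step 2 — compute geometric multiplicities via the rank-nullity identity g(λ) = n − rank(A − λI):
  rank(A − (-5)·I) = 2, so dim ker(A − (-5)·I) = n − 2 = 2
  rank(A − (-2)·I) = 3, so dim ker(A − (-2)·I) = n − 3 = 1

Summary:
  λ = -5: algebraic multiplicity = 3, geometric multiplicity = 2
  λ = -2: algebraic multiplicity = 1, geometric multiplicity = 1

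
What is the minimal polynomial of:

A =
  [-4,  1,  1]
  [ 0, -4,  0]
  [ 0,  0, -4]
x^2 + 8*x + 16

The characteristic polynomial is χ_A(x) = (x + 4)^3, so the eigenvalues are known. The minimal polynomial is
  m_A(x) = Π_λ (x − λ)^{k_λ}
where k_λ is the size of the *largest* Jordan block for λ (equivalently, the smallest k with (A − λI)^k v = 0 for every generalised eigenvector v of λ).

  λ = -4: largest Jordan block has size 2, contributing (x + 4)^2

So m_A(x) = (x + 4)^2 = x^2 + 8*x + 16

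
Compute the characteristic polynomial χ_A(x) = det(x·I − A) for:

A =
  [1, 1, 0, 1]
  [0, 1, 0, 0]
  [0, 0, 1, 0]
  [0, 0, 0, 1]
x^4 - 4*x^3 + 6*x^2 - 4*x + 1

Expanding det(x·I − A) (e.g. by cofactor expansion or by noting that A is similar to its Jordan form J, which has the same characteristic polynomial as A) gives
  χ_A(x) = x^4 - 4*x^3 + 6*x^2 - 4*x + 1
which factors as (x - 1)^4. The eigenvalues (with algebraic multiplicities) are λ = 1 with multiplicity 4.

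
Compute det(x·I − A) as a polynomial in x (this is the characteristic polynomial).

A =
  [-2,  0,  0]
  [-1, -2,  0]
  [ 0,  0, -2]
x^3 + 6*x^2 + 12*x + 8

Expanding det(x·I − A) (e.g. by cofactor expansion or by noting that A is similar to its Jordan form J, which has the same characteristic polynomial as A) gives
  χ_A(x) = x^3 + 6*x^2 + 12*x + 8
which factors as (x + 2)^3. The eigenvalues (with algebraic multiplicities) are λ = -2 with multiplicity 3.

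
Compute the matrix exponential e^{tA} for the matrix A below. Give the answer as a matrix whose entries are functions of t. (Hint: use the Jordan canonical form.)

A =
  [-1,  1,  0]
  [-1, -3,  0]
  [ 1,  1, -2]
e^{tA} =
  [t*exp(-2*t) + exp(-2*t), t*exp(-2*t), 0]
  [-t*exp(-2*t), -t*exp(-2*t) + exp(-2*t), 0]
  [t*exp(-2*t), t*exp(-2*t), exp(-2*t)]

Strategy: write A = P · J · P⁻¹ where J is a Jordan canonical form, so e^{tA} = P · e^{tJ} · P⁻¹, and e^{tJ} can be computed block-by-block.

A has Jordan form
J =
  [-2,  1,  0]
  [ 0, -2,  0]
  [ 0,  0, -2]
(up to reordering of blocks).

Per-block formulas:
  For a 2×2 Jordan block J_2(-2): exp(t · J_2(-2)) = e^(-2t)·(I + t·N), where N is the 2×2 nilpotent shift.
  For a 1×1 block at λ = -2: exp(t · [-2]) = [e^(-2t)].

After assembling e^{tJ} and conjugating by P, we get:

e^{tA} =
  [t*exp(-2*t) + exp(-2*t), t*exp(-2*t), 0]
  [-t*exp(-2*t), -t*exp(-2*t) + exp(-2*t), 0]
  [t*exp(-2*t), t*exp(-2*t), exp(-2*t)]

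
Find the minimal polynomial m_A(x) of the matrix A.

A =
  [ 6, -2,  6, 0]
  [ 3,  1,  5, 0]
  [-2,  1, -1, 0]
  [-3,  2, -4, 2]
x^3 - 6*x^2 + 12*x - 8

The characteristic polynomial is χ_A(x) = (x - 2)^4, so the eigenvalues are known. The minimal polynomial is
  m_A(x) = Π_λ (x − λ)^{k_λ}
where k_λ is the size of the *largest* Jordan block for λ (equivalently, the smallest k with (A − λI)^k v = 0 for every generalised eigenvector v of λ).

  λ = 2: largest Jordan block has size 3, contributing (x − 2)^3

So m_A(x) = (x - 2)^3 = x^3 - 6*x^2 + 12*x - 8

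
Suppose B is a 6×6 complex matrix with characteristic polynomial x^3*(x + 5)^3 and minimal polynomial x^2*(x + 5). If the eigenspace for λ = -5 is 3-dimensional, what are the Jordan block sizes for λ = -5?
Block sizes for λ = -5: [1, 1, 1]

Step 1 — from the characteristic polynomial, algebraic multiplicity of λ = -5 is 3. From dim ker(B − (-5)·I) = 3, there are exactly 3 Jordan blocks for λ = -5.
Step 2 — from the minimal polynomial, the factor (x + 5) tells us the largest block for λ = -5 has size 1.
Step 3 — with total size 3, 3 blocks, and largest block 1, the block sizes (in nonincreasing order) are [1, 1, 1].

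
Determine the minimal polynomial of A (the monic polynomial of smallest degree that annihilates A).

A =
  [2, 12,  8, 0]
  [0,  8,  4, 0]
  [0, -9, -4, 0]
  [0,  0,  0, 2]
x^2 - 4*x + 4

The characteristic polynomial is χ_A(x) = (x - 2)^4, so the eigenvalues are known. The minimal polynomial is
  m_A(x) = Π_λ (x − λ)^{k_λ}
where k_λ is the size of the *largest* Jordan block for λ (equivalently, the smallest k with (A − λI)^k v = 0 for every generalised eigenvector v of λ).

  λ = 2: largest Jordan block has size 2, contributing (x − 2)^2

So m_A(x) = (x - 2)^2 = x^2 - 4*x + 4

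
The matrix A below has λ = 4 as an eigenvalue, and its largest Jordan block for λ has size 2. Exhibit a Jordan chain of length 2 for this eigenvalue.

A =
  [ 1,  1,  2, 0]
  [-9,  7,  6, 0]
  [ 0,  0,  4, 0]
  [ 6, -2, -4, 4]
A Jordan chain for λ = 4 of length 2:
v_1 = (-3, -9, 0, 6)ᵀ
v_2 = (1, 0, 0, 0)ᵀ

Let N = A − (4)·I. We want v_2 with N^2 v_2 = 0 but N^1 v_2 ≠ 0; then v_{j-1} := N · v_j for j = 2, …, 2.

Pick v_2 = (1, 0, 0, 0)ᵀ.
Then v_1 = N · v_2 = (-3, -9, 0, 6)ᵀ.

Sanity check: (A − (4)·I) v_1 = (0, 0, 0, 0)ᵀ = 0. ✓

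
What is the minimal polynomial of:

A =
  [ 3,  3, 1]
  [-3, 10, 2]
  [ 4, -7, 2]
x^3 - 15*x^2 + 75*x - 125

The characteristic polynomial is χ_A(x) = (x - 5)^3, so the eigenvalues are known. The minimal polynomial is
  m_A(x) = Π_λ (x − λ)^{k_λ}
where k_λ is the size of the *largest* Jordan block for λ (equivalently, the smallest k with (A − λI)^k v = 0 for every generalised eigenvector v of λ).

  λ = 5: largest Jordan block has size 3, contributing (x − 5)^3

So m_A(x) = (x - 5)^3 = x^3 - 15*x^2 + 75*x - 125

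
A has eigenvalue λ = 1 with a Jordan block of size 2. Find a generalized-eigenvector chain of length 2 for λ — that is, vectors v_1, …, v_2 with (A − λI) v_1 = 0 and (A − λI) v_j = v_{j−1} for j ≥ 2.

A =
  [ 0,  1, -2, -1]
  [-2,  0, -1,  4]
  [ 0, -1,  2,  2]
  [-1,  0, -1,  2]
A Jordan chain for λ = 1 of length 2:
v_1 = (-1, -2, 0, -1)ᵀ
v_2 = (1, 0, 0, 0)ᵀ

Let N = A − (1)·I. We want v_2 with N^2 v_2 = 0 but N^1 v_2 ≠ 0; then v_{j-1} := N · v_j for j = 2, …, 2.

Pick v_2 = (1, 0, 0, 0)ᵀ.
Then v_1 = N · v_2 = (-1, -2, 0, -1)ᵀ.

Sanity check: (A − (1)·I) v_1 = (0, 0, 0, 0)ᵀ = 0. ✓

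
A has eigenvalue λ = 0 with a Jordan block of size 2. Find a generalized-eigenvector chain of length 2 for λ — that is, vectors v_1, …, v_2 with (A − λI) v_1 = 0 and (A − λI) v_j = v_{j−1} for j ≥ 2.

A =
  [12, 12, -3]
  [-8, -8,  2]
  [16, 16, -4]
A Jordan chain for λ = 0 of length 2:
v_1 = (12, -8, 16)ᵀ
v_2 = (1, 0, 0)ᵀ

Let N = A − (0)·I. We want v_2 with N^2 v_2 = 0 but N^1 v_2 ≠ 0; then v_{j-1} := N · v_j for j = 2, …, 2.

Pick v_2 = (1, 0, 0)ᵀ.
Then v_1 = N · v_2 = (12, -8, 16)ᵀ.

Sanity check: (A − (0)·I) v_1 = (0, 0, 0)ᵀ = 0. ✓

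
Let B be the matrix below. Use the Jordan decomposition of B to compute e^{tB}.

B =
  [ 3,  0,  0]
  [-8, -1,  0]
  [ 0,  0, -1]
e^{tB} =
  [exp(3*t), 0, 0]
  [-2*exp(3*t) + 2*exp(-t), exp(-t), 0]
  [0, 0, exp(-t)]

Strategy: write B = P · J · P⁻¹ where J is a Jordan canonical form, so e^{tB} = P · e^{tJ} · P⁻¹, and e^{tJ} can be computed block-by-block.

B has Jordan form
J =
  [-1,  0, 0]
  [ 0, -1, 0]
  [ 0,  0, 3]
(up to reordering of blocks).

Per-block formulas:
  For a 1×1 block at λ = 3: exp(t · [3]) = [e^(3t)].
  For a 1×1 block at λ = -1: exp(t · [-1]) = [e^(-1t)].

After assembling e^{tJ} and conjugating by P, we get:

e^{tB} =
  [exp(3*t), 0, 0]
  [-2*exp(3*t) + 2*exp(-t), exp(-t), 0]
  [0, 0, exp(-t)]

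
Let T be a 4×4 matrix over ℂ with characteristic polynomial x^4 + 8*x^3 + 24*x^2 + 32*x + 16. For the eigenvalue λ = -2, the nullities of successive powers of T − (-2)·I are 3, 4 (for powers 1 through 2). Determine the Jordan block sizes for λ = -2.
Block sizes for λ = -2: [2, 1, 1]

From the dimensions of kernels of powers, the number of Jordan blocks of size at least j is d_j − d_{j−1} where d_j = dim ker(N^j) (with d_0 = 0). Computing the differences gives [3, 1].
The number of blocks of size exactly k is (#blocks of size ≥ k) − (#blocks of size ≥ k + 1), so the partition is: 2 block(s) of size 1, 1 block(s) of size 2.
In nonincreasing order the block sizes are [2, 1, 1].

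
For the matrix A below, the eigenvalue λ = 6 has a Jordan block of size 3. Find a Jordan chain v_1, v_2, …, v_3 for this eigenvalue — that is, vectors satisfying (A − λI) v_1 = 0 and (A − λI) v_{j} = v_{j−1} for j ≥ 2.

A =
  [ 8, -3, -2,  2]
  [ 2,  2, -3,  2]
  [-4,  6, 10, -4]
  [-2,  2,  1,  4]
A Jordan chain for λ = 6 of length 3:
v_1 = (2, 4, -4, 0)ᵀ
v_2 = (2, 2, -4, -2)ᵀ
v_3 = (1, 0, 0, 0)ᵀ

Let N = A − (6)·I. We want v_3 with N^3 v_3 = 0 but N^2 v_3 ≠ 0; then v_{j-1} := N · v_j for j = 3, …, 2.

Pick v_3 = (1, 0, 0, 0)ᵀ.
Then v_2 = N · v_3 = (2, 2, -4, -2)ᵀ.
Then v_1 = N · v_2 = (2, 4, -4, 0)ᵀ.

Sanity check: (A − (6)·I) v_1 = (0, 0, 0, 0)ᵀ = 0. ✓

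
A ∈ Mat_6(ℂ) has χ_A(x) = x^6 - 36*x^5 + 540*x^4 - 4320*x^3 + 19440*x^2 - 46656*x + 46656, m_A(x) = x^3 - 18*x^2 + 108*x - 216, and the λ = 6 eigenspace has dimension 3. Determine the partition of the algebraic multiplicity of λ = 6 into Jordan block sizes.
Block sizes for λ = 6: [3, 2, 1]

Step 1 — from the characteristic polynomial, algebraic multiplicity of λ = 6 is 6. From dim ker(A − (6)·I) = 3, there are exactly 3 Jordan blocks for λ = 6.
Step 2 — from the minimal polynomial, the factor (x − 6)^3 tells us the largest block for λ = 6 has size 3.
Step 3 — with total size 6, 3 blocks, and largest block 3, the block sizes (in nonincreasing order) are [3, 2, 1].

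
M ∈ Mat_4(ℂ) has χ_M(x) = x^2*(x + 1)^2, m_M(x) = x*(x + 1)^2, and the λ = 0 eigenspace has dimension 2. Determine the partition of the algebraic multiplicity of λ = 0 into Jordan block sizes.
Block sizes for λ = 0: [1, 1]

Step 1 — from the characteristic polynomial, algebraic multiplicity of λ = 0 is 2. From dim ker(M − (0)·I) = 2, there are exactly 2 Jordan blocks for λ = 0.
Step 2 — from the minimal polynomial, the factor (x − 0) tells us the largest block for λ = 0 has size 1.
Step 3 — with total size 2, 2 blocks, and largest block 1, the block sizes (in nonincreasing order) are [1, 1].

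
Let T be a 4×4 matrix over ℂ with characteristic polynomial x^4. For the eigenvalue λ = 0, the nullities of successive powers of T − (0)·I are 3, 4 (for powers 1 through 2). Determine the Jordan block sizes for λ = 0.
Block sizes for λ = 0: [2, 1, 1]

From the dimensions of kernels of powers, the number of Jordan blocks of size at least j is d_j − d_{j−1} where d_j = dim ker(N^j) (with d_0 = 0). Computing the differences gives [3, 1].
The number of blocks of size exactly k is (#blocks of size ≥ k) − (#blocks of size ≥ k + 1), so the partition is: 2 block(s) of size 1, 1 block(s) of size 2.
In nonincreasing order the block sizes are [2, 1, 1].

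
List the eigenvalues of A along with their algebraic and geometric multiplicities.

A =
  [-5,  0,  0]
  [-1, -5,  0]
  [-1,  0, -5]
λ = -5: alg = 3, geom = 2

Step 1 — factor the characteristic polynomial to read off the algebraic multiplicities:
  χ_A(x) = (x + 5)^3

Step 2 — compute geometric multiplicities via the rank-nullity identity g(λ) = n − rank(A − λI):
  rank(A − (-5)·I) = 1, so dim ker(A − (-5)·I) = n − 1 = 2

Summary:
  λ = -5: algebraic multiplicity = 3, geometric multiplicity = 2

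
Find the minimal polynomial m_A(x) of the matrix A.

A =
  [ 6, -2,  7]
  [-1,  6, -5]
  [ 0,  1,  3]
x^3 - 15*x^2 + 75*x - 125

The characteristic polynomial is χ_A(x) = (x - 5)^3, so the eigenvalues are known. The minimal polynomial is
  m_A(x) = Π_λ (x − λ)^{k_λ}
where k_λ is the size of the *largest* Jordan block for λ (equivalently, the smallest k with (A − λI)^k v = 0 for every generalised eigenvector v of λ).

  λ = 5: largest Jordan block has size 3, contributing (x − 5)^3

So m_A(x) = (x - 5)^3 = x^3 - 15*x^2 + 75*x - 125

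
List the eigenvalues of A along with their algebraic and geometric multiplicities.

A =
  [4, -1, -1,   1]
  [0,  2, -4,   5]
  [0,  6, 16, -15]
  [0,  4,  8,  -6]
λ = 4: alg = 4, geom = 2

Step 1 — factor the characteristic polynomial to read off the algebraic multiplicities:
  χ_A(x) = (x - 4)^4

Step 2 — compute geometric multiplicities via the rank-nullity identity g(λ) = n − rank(A − λI):
  rank(A − (4)·I) = 2, so dim ker(A − (4)·I) = n − 2 = 2

Summary:
  λ = 4: algebraic multiplicity = 4, geometric multiplicity = 2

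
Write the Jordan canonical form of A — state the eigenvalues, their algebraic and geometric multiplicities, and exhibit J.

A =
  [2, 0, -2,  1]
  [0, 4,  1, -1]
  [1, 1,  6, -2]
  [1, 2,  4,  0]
J_2(3) ⊕ J_2(3)

The characteristic polynomial is
  det(x·I − A) = x^4 - 12*x^3 + 54*x^2 - 108*x + 81 = (x - 3)^4

Eigenvalues and multiplicities (the geometric multiplicity of λ is n − rank(A − λI), which equals the number of Jordan blocks for λ):
  λ = 3: algebraic multiplicity = 4, geometric multiplicity = 2

Determining the block sizes for each eigenvalue:
  λ = 3: with am = 4 and gm = 2, the partition is not yet determined (e.g. several partitions of 4 into 2 parts exist). Let N = A − (3)·I. Computing rank(N^1) = 2, rank(N^2) = 0; the number of blocks of size ≥ j is rank(N^{j−1}) − rank(N^j), giving [2, 2]. So we have 2 block(s) of size 2 → block sizes [2, 2]

Assembling the blocks gives a Jordan form
J =
  [3, 1, 0, 0]
  [0, 3, 0, 0]
  [0, 0, 3, 1]
  [0, 0, 0, 3]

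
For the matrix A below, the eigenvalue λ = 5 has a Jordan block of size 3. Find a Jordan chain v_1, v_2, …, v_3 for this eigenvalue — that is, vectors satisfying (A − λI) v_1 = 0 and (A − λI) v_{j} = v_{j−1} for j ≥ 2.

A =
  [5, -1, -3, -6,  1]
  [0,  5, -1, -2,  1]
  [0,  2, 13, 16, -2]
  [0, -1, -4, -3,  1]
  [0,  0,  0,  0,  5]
A Jordan chain for λ = 5 of length 3:
v_1 = (1, 0, -2, 1, 0)ᵀ
v_2 = (-3, -1, 8, -4, 0)ᵀ
v_3 = (0, 0, 1, 0, 0)ᵀ

Let N = A − (5)·I. We want v_3 with N^3 v_3 = 0 but N^2 v_3 ≠ 0; then v_{j-1} := N · v_j for j = 3, …, 2.

Pick v_3 = (0, 0, 1, 0, 0)ᵀ.
Then v_2 = N · v_3 = (-3, -1, 8, -4, 0)ᵀ.
Then v_1 = N · v_2 = (1, 0, -2, 1, 0)ᵀ.

Sanity check: (A − (5)·I) v_1 = (0, 0, 0, 0, 0)ᵀ = 0. ✓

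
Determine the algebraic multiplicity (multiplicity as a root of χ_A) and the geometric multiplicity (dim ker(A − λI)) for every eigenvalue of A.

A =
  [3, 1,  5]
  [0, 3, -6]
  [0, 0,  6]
λ = 3: alg = 2, geom = 1; λ = 6: alg = 1, geom = 1

Step 1 — factor the characteristic polynomial to read off the algebraic multiplicities:
  χ_A(x) = (x - 6)*(x - 3)^2

Step 2 — compute geometric multiplicities via the rank-nullity identity g(λ) = n − rank(A − λI):
  rank(A − (3)·I) = 2, so dim ker(A − (3)·I) = n − 2 = 1
  rank(A − (6)·I) = 2, so dim ker(A − (6)·I) = n − 2 = 1

Summary:
  λ = 3: algebraic multiplicity = 2, geometric multiplicity = 1
  λ = 6: algebraic multiplicity = 1, geometric multiplicity = 1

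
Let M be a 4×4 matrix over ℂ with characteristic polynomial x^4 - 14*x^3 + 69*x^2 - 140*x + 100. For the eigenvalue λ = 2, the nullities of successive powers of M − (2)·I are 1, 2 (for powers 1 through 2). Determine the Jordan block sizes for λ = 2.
Block sizes for λ = 2: [2]

From the dimensions of kernels of powers, the number of Jordan blocks of size at least j is d_j − d_{j−1} where d_j = dim ker(N^j) (with d_0 = 0). Computing the differences gives [1, 1].
The number of blocks of size exactly k is (#blocks of size ≥ k) − (#blocks of size ≥ k + 1), so the partition is: 1 block(s) of size 2.
In nonincreasing order the block sizes are [2].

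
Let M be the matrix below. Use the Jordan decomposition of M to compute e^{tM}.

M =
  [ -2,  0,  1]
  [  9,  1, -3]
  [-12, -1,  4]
e^{tM} =
  [-3*t^2*exp(t)/2 - 3*t*exp(t) + exp(t), -t^2*exp(t)/2, t*exp(t)]
  [9*t^2*exp(t)/2 + 9*t*exp(t), 3*t^2*exp(t)/2 + exp(t), -3*t*exp(t)]
  [-9*t^2*exp(t)/2 - 12*t*exp(t), -3*t^2*exp(t)/2 - t*exp(t), 3*t*exp(t) + exp(t)]

Strategy: write M = P · J · P⁻¹ where J is a Jordan canonical form, so e^{tM} = P · e^{tJ} · P⁻¹, and e^{tJ} can be computed block-by-block.

M has Jordan form
J =
  [1, 1, 0]
  [0, 1, 1]
  [0, 0, 1]
(up to reordering of blocks).

Per-block formulas:
  For a 3×3 Jordan block J_3(1): exp(t · J_3(1)) = e^(1t)·(I + t·N + (t^2/2)·N^2), where N is the 3×3 nilpotent shift.

After assembling e^{tJ} and conjugating by P, we get:

e^{tM} =
  [-3*t^2*exp(t)/2 - 3*t*exp(t) + exp(t), -t^2*exp(t)/2, t*exp(t)]
  [9*t^2*exp(t)/2 + 9*t*exp(t), 3*t^2*exp(t)/2 + exp(t), -3*t*exp(t)]
  [-9*t^2*exp(t)/2 - 12*t*exp(t), -3*t^2*exp(t)/2 - t*exp(t), 3*t*exp(t) + exp(t)]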